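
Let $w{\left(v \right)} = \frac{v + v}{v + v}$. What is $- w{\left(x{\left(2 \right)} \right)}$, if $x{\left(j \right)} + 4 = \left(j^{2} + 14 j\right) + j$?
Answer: $-1$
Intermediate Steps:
$x{\left(j \right)} = -4 + j^{2} + 15 j$ ($x{\left(j \right)} = -4 + \left(\left(j^{2} + 14 j\right) + j\right) = -4 + \left(j^{2} + 15 j\right) = -4 + j^{2} + 15 j$)
$w{\left(v \right)} = 1$ ($w{\left(v \right)} = \frac{2 v}{2 v} = 2 v \frac{1}{2 v} = 1$)
$- w{\left(x{\left(2 \right)} \right)} = \left(-1\right) 1 = -1$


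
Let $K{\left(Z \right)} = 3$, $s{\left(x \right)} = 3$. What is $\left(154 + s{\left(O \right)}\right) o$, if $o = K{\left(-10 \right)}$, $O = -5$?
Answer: $471$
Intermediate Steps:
$o = 3$
$\left(154 + s{\left(O \right)}\right) o = \left(154 + 3\right) 3 = 157 \cdot 3 = 471$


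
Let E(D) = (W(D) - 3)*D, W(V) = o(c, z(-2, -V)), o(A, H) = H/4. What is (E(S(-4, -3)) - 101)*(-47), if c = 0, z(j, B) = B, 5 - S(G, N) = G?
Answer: 27871/4 ≈ 6967.8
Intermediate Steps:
S(G, N) = 5 - G
o(A, H) = H/4 (o(A, H) = H*(1/4) = H/4)
W(V) = -V/4 (W(V) = (-V)/4 = -V/4)
E(D) = D*(-3 - D/4) (E(D) = (-D/4 - 3)*D = (-3 - D/4)*D = D*(-3 - D/4))
(E(S(-4, -3)) - 101)*(-47) = ((5 - 1*(-4))*(-12 - (5 - 1*(-4)))/4 - 101)*(-47) = ((5 + 4)*(-12 - (5 + 4))/4 - 101)*(-47) = ((1/4)*9*(-12 - 1*9) - 101)*(-47) = ((1/4)*9*(-12 - 9) - 101)*(-47) = ((1/4)*9*(-21) - 101)*(-47) = (-189/4 - 101)*(-47) = -593/4*(-47) = 27871/4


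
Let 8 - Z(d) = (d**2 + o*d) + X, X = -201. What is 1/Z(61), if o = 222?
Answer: -1/17054 ≈ -5.8637e-5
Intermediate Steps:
Z(d) = 209 - d**2 - 222*d (Z(d) = 8 - ((d**2 + 222*d) - 201) = 8 - (-201 + d**2 + 222*d) = 8 + (201 - d**2 - 222*d) = 209 - d**2 - 222*d)
1/Z(61) = 1/(209 - 1*61**2 - 222*61) = 1/(209 - 1*3721 - 13542) = 1/(209 - 3721 - 13542) = 1/(-17054) = -1/17054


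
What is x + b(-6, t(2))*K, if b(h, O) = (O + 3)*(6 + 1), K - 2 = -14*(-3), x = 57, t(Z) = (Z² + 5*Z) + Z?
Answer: 5909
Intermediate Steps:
t(Z) = Z² + 6*Z
K = 44 (K = 2 - 14*(-3) = 2 + 42 = 44)
b(h, O) = 21 + 7*O (b(h, O) = (3 + O)*7 = 21 + 7*O)
x + b(-6, t(2))*K = 57 + (21 + 7*(2*(6 + 2)))*44 = 57 + (21 + 7*(2*8))*44 = 57 + (21 + 7*16)*44 = 57 + (21 + 112)*44 = 57 + 133*44 = 57 + 5852 = 5909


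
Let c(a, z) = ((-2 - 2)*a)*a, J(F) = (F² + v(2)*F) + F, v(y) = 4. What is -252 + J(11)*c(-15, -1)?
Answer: -158652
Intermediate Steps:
J(F) = F² + 5*F (J(F) = (F² + 4*F) + F = F² + 5*F)
c(a, z) = -4*a² (c(a, z) = (-4*a)*a = -4*a²)
-252 + J(11)*c(-15, -1) = -252 + (11*(5 + 11))*(-4*(-15)²) = -252 + (11*16)*(-4*225) = -252 + 176*(-900) = -252 - 158400 = -158652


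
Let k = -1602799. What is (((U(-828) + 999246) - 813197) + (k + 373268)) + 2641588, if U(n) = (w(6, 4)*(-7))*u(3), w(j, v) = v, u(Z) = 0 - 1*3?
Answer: 1598190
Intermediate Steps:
u(Z) = -3 (u(Z) = 0 - 3 = -3)
U(n) = 84 (U(n) = (4*(-7))*(-3) = -28*(-3) = 84)
(((U(-828) + 999246) - 813197) + (k + 373268)) + 2641588 = (((84 + 999246) - 813197) + (-1602799 + 373268)) + 2641588 = ((999330 - 813197) - 1229531) + 2641588 = (186133 - 1229531) + 2641588 = -1043398 + 2641588 = 1598190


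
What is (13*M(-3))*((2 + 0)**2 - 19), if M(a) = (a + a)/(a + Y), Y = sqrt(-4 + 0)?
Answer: -270 - 180*I ≈ -270.0 - 180.0*I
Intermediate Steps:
Y = 2*I (Y = sqrt(-4) = 2*I ≈ 2.0*I)
M(a) = 2*a/(a + 2*I) (M(a) = (a + a)/(a + 2*I) = (2*a)/(a + 2*I) = 2*a/(a + 2*I))
(13*M(-3))*((2 + 0)**2 - 19) = (13*(2*(-3)/(-3 + 2*I)))*((2 + 0)**2 - 19) = (13*(2*(-3)*((-3 - 2*I)/13)))*(2**2 - 19) = (13*(18/13 + 12*I/13))*(4 - 19) = (18 + 12*I)*(-15) = -270 - 180*I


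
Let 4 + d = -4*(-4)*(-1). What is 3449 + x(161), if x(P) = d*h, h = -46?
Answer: 4369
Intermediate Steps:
d = -20 (d = -4 - 4*(-4)*(-1) = -4 + 16*(-1) = -4 - 16 = -20)
x(P) = 920 (x(P) = -20*(-46) = 920)
3449 + x(161) = 3449 + 920 = 4369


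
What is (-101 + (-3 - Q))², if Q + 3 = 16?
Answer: 13689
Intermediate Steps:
Q = 13 (Q = -3 + 16 = 13)
(-101 + (-3 - Q))² = (-101 + (-3 - 1*13))² = (-101 + (-3 - 13))² = (-101 - 16)² = (-117)² = 13689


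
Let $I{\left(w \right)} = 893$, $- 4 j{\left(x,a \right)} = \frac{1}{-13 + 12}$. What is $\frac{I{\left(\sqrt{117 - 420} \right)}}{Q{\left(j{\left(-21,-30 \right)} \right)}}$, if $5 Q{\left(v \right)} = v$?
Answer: $17860$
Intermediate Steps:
$j{\left(x,a \right)} = \frac{1}{4}$ ($j{\left(x,a \right)} = - \frac{1}{4 \left(-13 + 12\right)} = - \frac{1}{4 \left(-1\right)} = \left(- \frac{1}{4}\right) \left(-1\right) = \frac{1}{4}$)
$Q{\left(v \right)} = \frac{v}{5}$
$\frac{I{\left(\sqrt{117 - 420} \right)}}{Q{\left(j{\left(-21,-30 \right)} \right)}} = \frac{893}{\frac{1}{5} \cdot \frac{1}{4}} = 893 \frac{1}{\frac{1}{20}} = 893 \cdot 20 = 17860$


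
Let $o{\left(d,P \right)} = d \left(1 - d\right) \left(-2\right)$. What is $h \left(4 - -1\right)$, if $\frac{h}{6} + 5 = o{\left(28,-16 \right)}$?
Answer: $45210$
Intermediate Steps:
$o{\left(d,P \right)} = - 2 d \left(1 - d\right)$
$h = 9042$ ($h = -30 + 6 \cdot 2 \cdot 28 \left(-1 + 28\right) = -30 + 6 \cdot 2 \cdot 28 \cdot 27 = -30 + 6 \cdot 1512 = -30 + 9072 = 9042$)
$h \left(4 - -1\right) = 9042 \left(4 - -1\right) = 9042 \left(4 + 1\right) = 9042 \cdot 5 = 45210$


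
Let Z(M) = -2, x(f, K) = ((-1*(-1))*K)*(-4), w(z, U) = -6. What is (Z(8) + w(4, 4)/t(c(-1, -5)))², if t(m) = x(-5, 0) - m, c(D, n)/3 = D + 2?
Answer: 0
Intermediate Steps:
c(D, n) = 6 + 3*D (c(D, n) = 3*(D + 2) = 3*(2 + D) = 6 + 3*D)
x(f, K) = -4*K (x(f, K) = (1*K)*(-4) = K*(-4) = -4*K)
t(m) = -m (t(m) = -4*0 - m = 0 - m = -m)
(Z(8) + w(4, 4)/t(c(-1, -5)))² = (-2 - 6*(-1/(6 + 3*(-1))))² = (-2 - 6*(-1/(6 - 3)))² = (-2 - 6/((-1*3)))² = (-2 - 6/(-3))² = (-2 - 6*(-⅓))² = (-2 + 2)² = 0² = 0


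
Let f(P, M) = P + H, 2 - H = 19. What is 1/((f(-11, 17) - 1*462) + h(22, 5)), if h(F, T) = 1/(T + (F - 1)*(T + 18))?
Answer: -488/239119 ≈ -0.0020408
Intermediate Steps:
H = -17 (H = 2 - 1*19 = 2 - 19 = -17)
h(F, T) = 1/(T + (-1 + F)*(18 + T))
f(P, M) = -17 + P (f(P, M) = P - 17 = -17 + P)
1/((f(-11, 17) - 1*462) + h(22, 5)) = 1/(((-17 - 11) - 1*462) + 1/(-18 + 18*22 + 22*5)) = 1/((-28 - 462) + 1/(-18 + 396 + 110)) = 1/(-490 + 1/488) = 1/(-239119/488) = -488/239119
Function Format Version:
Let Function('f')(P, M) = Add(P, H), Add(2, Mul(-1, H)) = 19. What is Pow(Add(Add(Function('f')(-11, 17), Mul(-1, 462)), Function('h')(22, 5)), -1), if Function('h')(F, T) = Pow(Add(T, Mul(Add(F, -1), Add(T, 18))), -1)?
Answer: Rational(-488, 239119) ≈ -0.0020408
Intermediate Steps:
H = -17 (H = Add(2, Mul(-1, 19)) = Add(2, -19) = -17)
Function('h')(F, T) = Pow(Add(T, Mul(Add(-1, F), Add(18, T))), -1)
Function('f')(P, M) = Add(-17, P) (Function('f')(P, M) = Add(P, -17) = Add(-17, P))
Pow(Add(Add(Function('f')(-11, 17), Mul(-1, 462)), Function('h')(22, 5)), -1) = Pow(Add(Add(Add(-17, -11), Mul(-1, 462)), Pow(Add(-18, Mul(18, 22), Mul(22, 5)), -1)), -1) = Pow(Add(Add(-28, -462), Pow(Add(-18, 396, 110), -1)), -1) = Pow(Add(-490, Pow(488, -1)), -1) = Pow(Add(-490, Rational(1, 488)), -1) = Pow(Rational(-239119, 488), -1) = Rational(-488, 239119)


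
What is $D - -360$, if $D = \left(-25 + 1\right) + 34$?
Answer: $370$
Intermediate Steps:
$D = 10$ ($D = -24 + 34 = 10$)
$D - -360 = 10 - -360 = 10 + 360 = 370$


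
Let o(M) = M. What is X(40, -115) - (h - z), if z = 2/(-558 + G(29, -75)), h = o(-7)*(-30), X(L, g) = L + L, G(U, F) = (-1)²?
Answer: -72412/557 ≈ -130.00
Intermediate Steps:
G(U, F) = 1
X(L, g) = 2*L
h = 210 (h = -7*(-30) = 210)
z = -2/557 (z = 2/(-558 + 1) = 2/(-557) = -1/557*2 = -2/557 ≈ -0.0035907)
X(40, -115) - (h - z) = 2*40 - (210 - 1*(-2/557)) = 80 - (210 + 2/557) = 80 - 1*116972/557 = 80 - 116972/557 = -72412/557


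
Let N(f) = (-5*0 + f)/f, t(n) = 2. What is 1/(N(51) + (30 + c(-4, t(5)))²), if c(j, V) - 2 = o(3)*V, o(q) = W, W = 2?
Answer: 1/1297 ≈ 0.00077101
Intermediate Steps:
o(q) = 2
N(f) = 1 (N(f) = (0 + f)/f = f/f = 1)
c(j, V) = 2 + 2*V
1/(N(51) + (30 + c(-4, t(5)))²) = 1/(1 + (30 + (2 + 2*2))²) = 1/(1 + (30 + (2 + 4))²) = 1/(1 + (30 + 6)²) = 1/(1 + 36²) = 1/(1 + 1296) = 1/1297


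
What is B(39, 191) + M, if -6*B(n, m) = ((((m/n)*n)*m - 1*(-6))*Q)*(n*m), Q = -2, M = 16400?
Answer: 90613621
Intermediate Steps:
B(n, m) = -m*n*(-12 - 2*m²)/6 (B(n, m) = -(((m/n)*n)*m - 1*(-6))*(-2)*n*m/6 = -(m*m + 6)*(-2)*m*n/6 = -(m² + 6)*(-2)*m*n/6 = -(6 + m²)*(-2)*m*n/6 = -(-12 - 2*m²)*m*n/6 = -m*n*(-12 - 2*m²)/6)
B(39, 191) + M = (⅓)*191*39*(6 + 191²) + 16400 = (⅓)*191*39*(6 + 36481) + 16400 = (⅓)*191*39*36487 + 16400 = 90597221 + 16400 = 90613621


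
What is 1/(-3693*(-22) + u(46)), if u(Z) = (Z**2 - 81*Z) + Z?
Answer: 1/79682 ≈ 1.2550e-5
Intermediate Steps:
u(Z) = Z**2 - 80*Z
1/(-3693*(-22) + u(46)) = 1/(-3693*(-22) + 46*(-80 + 46)) = 1/(81246 + 46*(-34)) = 1/(81246 - 1564) = 1/79682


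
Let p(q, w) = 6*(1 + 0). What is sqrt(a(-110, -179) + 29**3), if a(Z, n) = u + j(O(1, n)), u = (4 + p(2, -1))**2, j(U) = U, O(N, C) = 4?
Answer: sqrt(24493) ≈ 156.50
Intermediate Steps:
p(q, w) = 6 (p(q, w) = 6*1 = 6)
u = 100 (u = (4 + 6)**2 = 10**2 = 100)
a(Z, n) = 104 (a(Z, n) = 100 + 4 = 104)
sqrt(a(-110, -179) + 29**3) = sqrt(104 + 29**3) = sqrt(104 + 24389) = sqrt(24493)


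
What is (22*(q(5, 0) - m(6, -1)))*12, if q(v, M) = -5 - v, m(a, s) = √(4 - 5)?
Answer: -2640 - 264*I ≈ -2640.0 - 264.0*I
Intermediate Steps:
m(a, s) = I (m(a, s) = √(-1) = I)
(22*(q(5, 0) - m(6, -1)))*12 = (22*((-5 - 1*5) - I))*12 = (22*((-5 - 5) - I))*12 = (22*(-10 - I))*12 = (-220 - 22*I)*12 = -2640 - 264*I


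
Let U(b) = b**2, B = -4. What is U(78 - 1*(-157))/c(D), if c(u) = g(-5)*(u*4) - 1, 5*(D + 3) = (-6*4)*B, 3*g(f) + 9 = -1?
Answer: -55225/217 ≈ -254.49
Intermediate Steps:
g(f) = -10/3 (g(f) = -3 + (1/3)*(-1) = -3 - 1/3 = -10/3)
D = 81/5 (D = -3 + (-6*4*(-4))/5 = -3 + (-24*(-4))/5 = -3 + (1/5)*96 = -3 + 96/5 = 81/5 ≈ 16.200)
c(u) = -1 - 40*u/3 (c(u) = -10*u*4/3 - 1 = -40*u/3 - 1 = -1 - 40*u/3)
U(78 - 1*(-157))/c(D) = (78 - 1*(-157))**2/(-1 - 40/3*81/5) = (78 + 157)**2/(-1 - 216) = 235**2/(-217) = 55225*(-1/217) = -55225/217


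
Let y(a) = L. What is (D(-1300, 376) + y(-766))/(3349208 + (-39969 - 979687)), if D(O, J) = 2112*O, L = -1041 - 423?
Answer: -343383/291194 ≈ -1.1792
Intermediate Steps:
L = -1464
y(a) = -1464
(D(-1300, 376) + y(-766))/(3349208 + (-39969 - 979687)) = (2112*(-1300) - 1464)/(3349208 + (-39969 - 979687)) = (-2745600 - 1464)/(3349208 - 1019656) = -2747064/2329552 = -2747064*1/2329552 = -343383/291194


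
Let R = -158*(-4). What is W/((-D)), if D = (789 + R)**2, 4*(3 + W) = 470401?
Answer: -470389/8076964 ≈ -0.058238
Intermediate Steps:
R = 632
W = 470389/4 (W = -3 + (1/4)*470401 = -3 + 470401/4 = 470389/4 ≈ 1.1760e+5)
D = 2019241 (D = (789 + 632)**2 = 1421**2 = 2019241)
W/((-D)) = 470389/(4*((-1*2019241))) = (470389/4)/(-2019241) = (470389/4)*(-1/2019241) = -470389/8076964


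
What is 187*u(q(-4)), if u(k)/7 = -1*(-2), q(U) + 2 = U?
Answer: 2618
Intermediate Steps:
q(U) = -2 + U
u(k) = 14 (u(k) = 7*(-1*(-2)) = 7*2 = 14)
187*u(q(-4)) = 187*14 = 2618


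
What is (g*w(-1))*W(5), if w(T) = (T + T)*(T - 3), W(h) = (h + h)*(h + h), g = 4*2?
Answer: 6400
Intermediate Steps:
g = 8
W(h) = 4*h**2 (W(h) = (2*h)*(2*h) = 4*h**2)
w(T) = 2*T*(-3 + T) (w(T) = (2*T)*(-3 + T) = 2*T*(-3 + T))
(g*w(-1))*W(5) = (8*(2*(-1)*(-3 - 1)))*(4*5**2) = (8*(2*(-1)*(-4)))*(4*25) = (8*8)*100 = 64*100 = 6400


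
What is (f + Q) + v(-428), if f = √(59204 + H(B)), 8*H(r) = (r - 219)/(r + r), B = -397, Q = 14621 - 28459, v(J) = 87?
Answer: -13751 + 3*√4147154898/794 ≈ -13508.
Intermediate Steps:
Q = -13838
H(r) = (-219 + r)/(16*r) (H(r) = ((r - 219)/(r + r))/8 = ((-219 + r)/((2*r)))/8 = ((-219 + r)*(1/(2*r)))/8 = ((-219 + r)/(2*r))/8 = (-219 + r)/(16*r))
f = 3*√4147154898/794 (f = √(59204 + (1/16)*(-219 - 397)/(-397)) = √(59204 + (1/16)*(-1/397)*(-616)) = √(59204 + 77/794) = √(47008053/794) = 3*√4147154898/794 ≈ 243.32)
(f + Q) + v(-428) = (3*√4147154898/794 - 13838) + 87 = (-13838 + 3*√4147154898/794) + 87 = -13751 + 3*√4147154898/794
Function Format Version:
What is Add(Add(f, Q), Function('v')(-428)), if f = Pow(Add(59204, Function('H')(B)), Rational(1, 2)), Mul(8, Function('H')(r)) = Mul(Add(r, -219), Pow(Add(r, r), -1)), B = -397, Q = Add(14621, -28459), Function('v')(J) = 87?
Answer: Add(-13751, Mul(Rational(3, 794), Pow(4147154898, Rational(1, 2)))) ≈ -13508.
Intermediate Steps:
Q = -13838
Function('H')(r) = Mul(Rational(1, 16), Pow(r, -1), Add(-219, r)) (Function('H')(r) = Mul(Rational(1, 8), Mul(Add(r, -219), Pow(Add(r, r), -1))) = Mul(Rational(1, 8), Mul(Add(-219, r), Pow(Mul(2, r), -1))) = Mul(Rational(1, 8), Mul(Add(-219, r), Mul(Rational(1, 2), Pow(r, -1)))) = Mul(Rational(1, 8), Mul(Rational(1, 2), Pow(r, -1), Add(-219, r))) = Mul(Rational(1, 16), Pow(r, -1), Add(-219, r)))
f = Mul(Rational(3, 794), Pow(4147154898, Rational(1, 2))) (f = Pow(Add(59204, Mul(Rational(1, 16), Pow(-397, -1), Add(-219, -397))), Rational(1, 2)) = Pow(Add(59204, Mul(Rational(1, 16), Rational(-1, 397), -616)), Rational(1, 2)) = Pow(Add(59204, Rational(77, 794)), Rational(1, 2)) = Pow(Rational(47008053, 794), Rational(1, 2)) = Mul(Rational(3, 794), Pow(4147154898, Rational(1, 2))) ≈ 243.32)
Add(Add(f, Q), Function('v')(-428)) = Add(Add(Mul(Rational(3, 794), Pow(4147154898, Rational(1, 2))), -13838), 87) = Add(Add(-13838, Mul(Rational(3, 794), Pow(4147154898, Rational(1, 2)))), 87) = Add(-13751, Mul(Rational(3, 794), Pow(4147154898, Rational(1, 2))))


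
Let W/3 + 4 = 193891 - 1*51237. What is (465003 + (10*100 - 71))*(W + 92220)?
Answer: 242363848440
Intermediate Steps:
W = 427950 (W = -12 + 3*(193891 - 1*51237) = -12 + 3*(193891 - 51237) = -12 + 3*142654 = -12 + 427962 = 427950)
(465003 + (10*100 - 71))*(W + 92220) = (465003 + (10*100 - 71))*(427950 + 92220) = (465003 + (1000 - 71))*520170 = (465003 + 929)*520170 = 465932*520170 = 242363848440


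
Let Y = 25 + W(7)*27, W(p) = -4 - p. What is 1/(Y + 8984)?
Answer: 1/8712 ≈ 0.00011478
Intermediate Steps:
Y = -272 (Y = 25 + (-4 - 1*7)*27 = 25 + (-4 - 7)*27 = 25 - 11*27 = 25 - 297 = -272)
1/(Y + 8984) = 1/(-272 + 8984) = 1/8712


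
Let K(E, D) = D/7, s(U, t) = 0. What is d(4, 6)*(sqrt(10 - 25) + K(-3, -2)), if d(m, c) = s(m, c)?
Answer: 0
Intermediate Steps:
d(m, c) = 0
K(E, D) = D/7 (K(E, D) = D*(1/7) = D/7)
d(4, 6)*(sqrt(10 - 25) + K(-3, -2)) = 0*(sqrt(10 - 25) + (1/7)*(-2)) = 0*(sqrt(-15) - 2/7) = 0*(I*sqrt(15) - 2/7) = 0*(-2/7 + I*sqrt(15)) = 0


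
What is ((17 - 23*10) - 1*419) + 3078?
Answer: 2446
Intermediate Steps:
((17 - 23*10) - 1*419) + 3078 = ((17 - 230) - 419) + 3078 = (-213 - 419) + 3078 = -632 + 3078 = 2446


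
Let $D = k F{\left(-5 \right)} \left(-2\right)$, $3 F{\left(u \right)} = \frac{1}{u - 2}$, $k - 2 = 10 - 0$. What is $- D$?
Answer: $- \frac{8}{7} \approx -1.1429$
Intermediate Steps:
$k = 12$ ($k = 2 + \left(10 - 0\right) = 2 + \left(10 + 0\right) = 2 + 10 = 12$)
$F{\left(u \right)} = \frac{1}{3 \left(-2 + u\right)}$ ($F{\left(u \right)} = \frac{1}{3 \left(u - 2\right)} = \frac{1}{3 \left(-2 + u\right)}$)
$D = \frac{8}{7}$ ($D = 12 \frac{1}{3 \left(-2 - 5\right)} \left(-2\right) = 12 \frac{1}{3 \left(-7\right)} \left(-2\right) = 12 \cdot \frac{1}{3} \left(- \frac{1}{7}\right) \left(-2\right) = 12 \left(- \frac{1}{21}\right) \left(-2\right) = \left(- \frac{4}{7}\right) \left(-2\right) = \frac{8}{7} \approx 1.1429$)
$- D = \left(-1\right) \frac{8}{7} = - \frac{8}{7}$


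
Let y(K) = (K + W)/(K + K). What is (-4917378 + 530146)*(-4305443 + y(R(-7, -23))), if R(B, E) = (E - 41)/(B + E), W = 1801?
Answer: 37774246436805/2 ≈ 1.8887e+13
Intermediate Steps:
R(B, E) = (-41 + E)/(B + E)
y(K) = (1801 + K)/(2*K) (y(K) = (K + 1801)/(K + K) = (1801 + K)/((2*K)) = (1801 + K)*(1/(2*K)) = (1801 + K)/(2*K))
(-4917378 + 530146)*(-4305443 + y(R(-7, -23))) = (-4917378 + 530146)*(-4305443 + (1801 + (-41 - 23)/(-7 - 23))/(2*(((-41 - 23)/(-7 - 23))))) = -4387232*(-4305443 + (1801 - 64/(-30))/(2*((-64/(-30))))) = -4387232*(-4305443 + (1801 - 1/30*(-64))/(2*((-1/30*(-64))))) = -4387232*(-4305443 + (1801 + 32/15)/(2*(32/15))) = -4387232*(-4305443 + (½)*(15/32)*(27047/15)) = -4387232*(-4305443 + 27047/64) = -4387232*(-275521305/64) = 37774246436805/2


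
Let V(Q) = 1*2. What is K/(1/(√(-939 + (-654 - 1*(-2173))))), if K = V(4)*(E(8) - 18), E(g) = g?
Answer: -40*√145 ≈ -481.66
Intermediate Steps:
V(Q) = 2
K = -20 (K = 2*(8 - 18) = 2*(-10) = -20)
K/(1/(√(-939 + (-654 - 1*(-2173))))) = -20*√(-939 + (-654 - 1*(-2173))) = -20*√(-939 + (-654 + 2173)) = -20*√(-939 + 1519) = -20*√580 = -20*2*√145 = -40*√145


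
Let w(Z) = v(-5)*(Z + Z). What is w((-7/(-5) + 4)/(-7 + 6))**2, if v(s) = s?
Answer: 2916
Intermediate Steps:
w(Z) = -10*Z (w(Z) = -5*(Z + Z) = -10*Z)
w((-7/(-5) + 4)/(-7 + 6))**2 = (-10*(-7/(-5) + 4)/(-7 + 6))**2 = (-10*(-7*(-1/5) + 4)/(-1))**2 = (-10*(7/5 + 4)*(-1))**2 = (-54*(-1))**2 = (-10*(-27/5))**2 = 54**2 = 2916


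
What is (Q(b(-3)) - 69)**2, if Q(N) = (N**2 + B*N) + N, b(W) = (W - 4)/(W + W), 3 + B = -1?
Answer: 6558721/1296 ≈ 5060.7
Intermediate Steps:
B = -4 (B = -3 - 1 = -4)
b(W) = (-4 + W)/(2*W) (b(W) = (-4 + W)/((2*W)) = (-4 + W)*(1/(2*W)) = (-4 + W)/(2*W))
Q(N) = N**2 - 3*N (Q(N) = (N**2 - 4*N) + N = N**2 - 3*N)
(Q(b(-3)) - 69)**2 = (((1/2)*(-4 - 3)/(-3))*(-3 + (1/2)*(-4 - 3)/(-3)) - 69)**2 = (((1/2)*(-1/3)*(-7))*(-3 + (1/2)*(-1/3)*(-7)) - 69)**2 = (7*(-3 + 7/6)/6 - 69)**2 = ((7/6)*(-11/6) - 69)**2 = (-77/36 - 69)**2 = (-2561/36)**2 = 6558721/1296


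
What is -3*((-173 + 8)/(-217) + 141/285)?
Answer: -77622/20615 ≈ -3.7653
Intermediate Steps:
-3*((-173 + 8)/(-217) + 141/285) = -3*(-165*(-1/217) + 141*(1/285)) = -3*(165/217 + 47/95) = -3*25874/20615 = -77622/20615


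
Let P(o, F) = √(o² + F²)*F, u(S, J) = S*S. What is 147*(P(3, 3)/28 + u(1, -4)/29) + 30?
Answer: 1017/29 + 189*√2/4 ≈ 101.89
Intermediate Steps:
u(S, J) = S²
P(o, F) = F*√(F² + o²) (P(o, F) = √(F² + o²)*F = F*√(F² + o²))
147*(P(3, 3)/28 + u(1, -4)/29) + 30 = 147*((3*√(3² + 3²))/28 + 1²/29) + 30 = 147*((3*√(9 + 9))*(1/28) + 1*(1/29)) + 30 = 147*((3*√18)*(1/28) + 1/29) + 30 = 147*((3*(3*√2))*(1/28) + 1/29) + 30 = 147*((9*√2)*(1/28) + 1/29) + 30 = 147*(9*√2/28 + 1/29) + 30 = 147*(1/29 + 9*√2/28) + 30 = (147/29 + 189*√2/4) + 30 = 1017/29 + 189*√2/4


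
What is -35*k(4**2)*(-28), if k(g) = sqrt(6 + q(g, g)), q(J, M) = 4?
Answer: 980*sqrt(10) ≈ 3099.0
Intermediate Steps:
k(g) = sqrt(10) (k(g) = sqrt(6 + 4) = sqrt(10))
-35*k(4**2)*(-28) = -35*sqrt(10)*(-28) = 980*sqrt(10)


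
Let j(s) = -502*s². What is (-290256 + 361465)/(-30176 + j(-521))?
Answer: -71209/136293558 ≈ -0.00052247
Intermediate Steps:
(-290256 + 361465)/(-30176 + j(-521)) = (-290256 + 361465)/(-30176 - 502*(-521)²) = 71209/(-30176 - 502*271441) = 71209/(-30176 - 136263382) = 71209/(-136293558) = 71209*(-1/136293558) = -71209/136293558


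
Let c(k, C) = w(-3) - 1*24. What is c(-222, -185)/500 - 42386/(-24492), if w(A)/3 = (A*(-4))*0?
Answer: 2575649/1530750 ≈ 1.6826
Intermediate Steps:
w(A) = 0 (w(A) = 3*((A*(-4))*0) = 3*(-4*A*0) = 3*0 = 0)
c(k, C) = -24 (c(k, C) = 0 - 1*24 = 0 - 24 = -24)
c(-222, -185)/500 - 42386/(-24492) = -24/500 - 42386/(-24492) = -24*1/500 - 42386*(-1/24492) = -6/125 + 21193/12246 = 2575649/1530750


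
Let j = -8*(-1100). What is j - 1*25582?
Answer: -16782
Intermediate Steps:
j = 8800
j - 1*25582 = 8800 - 1*25582 = 8800 - 25582 = -16782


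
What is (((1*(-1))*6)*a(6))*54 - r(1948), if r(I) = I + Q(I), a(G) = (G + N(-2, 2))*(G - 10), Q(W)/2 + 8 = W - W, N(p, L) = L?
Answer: 8436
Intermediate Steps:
Q(W) = -16 (Q(W) = -16 + 2*(W - W) = -16 + 2*0 = -16 + 0 = -16)
a(G) = (-10 + G)*(2 + G) (a(G) = (G + 2)*(G - 10) = (2 + G)*(-10 + G) = (-10 + G)*(2 + G))
r(I) = -16 + I (r(I) = I - 16 = -16 + I)
(((1*(-1))*6)*a(6))*54 - r(1948) = (((1*(-1))*6)*(-20 + 6² - 8*6))*54 - (-16 + 1948) = ((-1*6)*(-20 + 36 - 48))*54 - 1*1932 = -6*(-32)*54 - 1932 = 192*54 - 1932 = 10368 - 1932 = 8436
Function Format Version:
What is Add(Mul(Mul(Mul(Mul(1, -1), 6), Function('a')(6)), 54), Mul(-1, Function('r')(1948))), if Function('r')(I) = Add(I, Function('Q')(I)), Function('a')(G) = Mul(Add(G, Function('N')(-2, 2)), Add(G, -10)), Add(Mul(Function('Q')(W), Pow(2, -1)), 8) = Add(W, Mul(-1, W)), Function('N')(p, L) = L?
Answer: 8436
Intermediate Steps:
Function('Q')(W) = -16 (Function('Q')(W) = Add(-16, Mul(2, Add(W, Mul(-1, W)))) = Add(-16, Mul(2, 0)) = Add(-16, 0) = -16)
Function('a')(G) = Mul(Add(-10, G), Add(2, G)) (Function('a')(G) = Mul(Add(G, 2), Add(G, -10)) = Mul(Add(2, G), Add(-10, G)) = Mul(Add(-10, G), Add(2, G)))
Function('r')(I) = Add(-16, I) (Function('r')(I) = Add(I, -16) = Add(-16, I))
Add(Mul(Mul(Mul(Mul(1, -1), 6), Function('a')(6)), 54), Mul(-1, Function('r')(1948))) = Add(Mul(Mul(Mul(Mul(1, -1), 6), Add(-20, Pow(6, 2), Mul(-8, 6))), 54), Mul(-1, Add(-16, 1948))) = Add(Mul(Mul(Mul(-1, 6), Add(-20, 36, -48)), 54), Mul(-1, 1932)) = Add(Mul(Mul(-6, -32), 54), -1932) = Add(Mul(192, 54), -1932) = Add(10368, -1932) = 8436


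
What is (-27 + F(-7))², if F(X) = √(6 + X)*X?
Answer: 680 + 378*I ≈ 680.0 + 378.0*I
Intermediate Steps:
F(X) = X*√(6 + X)
(-27 + F(-7))² = (-27 - 7*√(6 - 7))² = (-27 - 7*I)²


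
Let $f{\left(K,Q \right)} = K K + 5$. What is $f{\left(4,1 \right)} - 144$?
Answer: $-123$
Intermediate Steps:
$f{\left(K,Q \right)} = 5 + K^{2}$ ($f{\left(K,Q \right)} = K^{2} + 5 = 5 + K^{2}$)
$f{\left(4,1 \right)} - 144 = \left(5 + 4^{2}\right) - 144 = \left(5 + 16\right) - 144 = 21 - 144 = -123$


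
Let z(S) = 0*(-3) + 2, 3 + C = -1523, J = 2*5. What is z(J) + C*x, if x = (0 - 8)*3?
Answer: 36626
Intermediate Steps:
J = 10
x = -24 (x = -8*3 = -24)
C = -1526 (C = -3 - 1523 = -1526)
z(S) = 2 (z(S) = 0 + 2 = 2)
z(J) + C*x = 2 - 1526*(-24) = 2 + 36624 = 36626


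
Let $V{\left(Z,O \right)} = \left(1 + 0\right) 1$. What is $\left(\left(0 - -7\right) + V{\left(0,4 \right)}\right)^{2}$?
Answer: $64$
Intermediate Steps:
$V{\left(Z,O \right)} = 1$ ($V{\left(Z,O \right)} = 1 \cdot 1 = 1$)
$\left(\left(0 - -7\right) + V{\left(0,4 \right)}\right)^{2} = \left(\left(0 - -7\right) + 1\right)^{2} = \left(\left(0 + 7\right) + 1\right)^{2} = \left(7 + 1\right)^{2} = 8^{2} = 64$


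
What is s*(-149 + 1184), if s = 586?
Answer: 606510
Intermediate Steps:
s*(-149 + 1184) = 586*(-149 + 1184) = 586*1035 = 606510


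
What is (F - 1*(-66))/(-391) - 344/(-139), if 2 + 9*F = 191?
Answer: 122411/54349 ≈ 2.2523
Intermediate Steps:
F = 21 (F = -2/9 + (⅑)*191 = -2/9 + 191/9 = 21)
(F - 1*(-66))/(-391) - 344/(-139) = (21 - 1*(-66))/(-391) - 344/(-139) = (21 + 66)*(-1/391) - 344*(-1/139) = 87*(-1/391) + 344/139 = -87/391 + 344/139 = 122411/54349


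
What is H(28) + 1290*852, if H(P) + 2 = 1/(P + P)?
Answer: 61548369/56 ≈ 1.0991e+6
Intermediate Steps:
H(P) = -2 + 1/(2*P) (H(P) = -2 + 1/(P + P) = -2 + 1/(2*P))
H(28) + 1290*852 = (-2 + (½)/28) + 1290*852 = (-2 + (½)*(1/28)) + 1099080 = (-2 + 1/56) + 1099080 = -111/56 + 1099080 = 61548369/56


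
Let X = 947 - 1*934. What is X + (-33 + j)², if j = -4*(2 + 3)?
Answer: 2822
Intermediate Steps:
j = -20 (j = -4*5 = -20)
X = 13 (X = 947 - 934 = 13)
X + (-33 + j)² = 13 + (-33 - 20)² = 13 + (-53)² = 13 + 2809 = 2822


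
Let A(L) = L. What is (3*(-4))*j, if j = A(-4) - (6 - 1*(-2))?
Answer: 144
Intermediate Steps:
j = -12 (j = -4 - (6 - 1*(-2)) = -4 - (6 + 2) = -4 - 1*8 = -4 - 8 = -12)
(3*(-4))*j = (3*(-4))*(-12) = -12*(-12) = 144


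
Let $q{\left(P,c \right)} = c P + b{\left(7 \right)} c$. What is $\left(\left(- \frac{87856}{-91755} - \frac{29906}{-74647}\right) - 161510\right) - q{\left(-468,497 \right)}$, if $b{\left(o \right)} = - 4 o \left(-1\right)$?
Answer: $\frac{391580094889312}{6849235485} \approx 57171.0$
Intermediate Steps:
$b{\left(o \right)} = 4 o$
$q{\left(P,c \right)} = 28 c + P c$ ($q{\left(P,c \right)} = c P + 4 \cdot 7 c = P c + 28 c = 28 c + P c$)
$\left(\left(- \frac{87856}{-91755} - \frac{29906}{-74647}\right) - 161510\right) - q{\left(-468,497 \right)} = \left(\left(- \frac{87856}{-91755} - \frac{29906}{-74647}\right) - 161510\right) - 497 \left(28 - 468\right) = \left(\left(\left(-87856\right) \left(- \frac{1}{91755}\right) - - \frac{29906}{74647}\right) - 161510\right) - 497 \left(-440\right) = \left(\left(\frac{87856}{91755} + \frac{29906}{74647}\right) - 161510\right) - -218680 = \left(\frac{9302211862}{6849235485} - 161510\right) + 218680 = - \frac{1106210720970488}{6849235485} + 218680 = \frac{391580094889312}{6849235485}$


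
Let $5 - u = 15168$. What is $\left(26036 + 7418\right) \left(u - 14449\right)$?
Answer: $-990639848$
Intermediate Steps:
$u = -15163$ ($u = 5 - 15168 = -15163$)
$\left(26036 + 7418\right) \left(u - 14449\right) = \left(26036 + 7418\right) \left(-15163 - 14449\right) = 33454 \left(-29612\right) = -990639848$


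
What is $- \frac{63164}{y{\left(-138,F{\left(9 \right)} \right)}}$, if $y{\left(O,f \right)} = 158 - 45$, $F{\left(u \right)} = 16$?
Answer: $- \frac{63164}{113} \approx -558.97$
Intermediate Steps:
$y{\left(O,f \right)} = 113$
$- \frac{63164}{y{\left(-138,F{\left(9 \right)} \right)}} = - \frac{63164}{113}$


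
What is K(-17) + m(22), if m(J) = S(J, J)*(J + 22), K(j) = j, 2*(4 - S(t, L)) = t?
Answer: -325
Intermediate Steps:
S(t, L) = 4 - t/2
m(J) = (4 - J/2)*(22 + J) (m(J) = (4 - J/2)*(J + 22) = (4 - J/2)*(22 + J))
K(-17) + m(22) = -17 - (-8 + 22)*(22 + 22)/2 = -17 - ½*14*44 = -17 - 308 = -325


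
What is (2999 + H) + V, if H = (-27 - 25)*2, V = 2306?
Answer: 5201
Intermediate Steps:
H = -104 (H = -52*2 = -104)
(2999 + H) + V = (2999 - 104) + 2306 = 2895 + 2306 = 5201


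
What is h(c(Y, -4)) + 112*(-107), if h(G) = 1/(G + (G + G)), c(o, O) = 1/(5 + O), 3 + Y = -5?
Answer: -35951/3 ≈ -11984.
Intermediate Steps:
Y = -8 (Y = -3 - 5 = -8)
h(G) = 1/(3*G) (h(G) = 1/(G + 2*G) = 1/(3*G))
h(c(Y, -4)) + 112*(-107) = 1/(3*(1/(5 - 4))) + 112*(-107) = 1/(3*(1/1)) - 11984 = (1/3)/1 - 11984 = (1/3)*1 - 11984 = 1/3 - 11984 = -35951/3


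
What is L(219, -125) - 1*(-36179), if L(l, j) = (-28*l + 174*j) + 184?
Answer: 8481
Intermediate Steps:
L(l, j) = 184 - 28*l + 174*j
L(219, -125) - 1*(-36179) = (184 - 28*219 + 174*(-125)) - 1*(-36179) = (184 - 6132 - 21750) + 36179 = -27698 + 36179 = 8481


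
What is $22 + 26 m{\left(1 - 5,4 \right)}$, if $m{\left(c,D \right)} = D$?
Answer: $126$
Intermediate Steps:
$22 + 26 m{\left(1 - 5,4 \right)} = 22 + 26 \cdot 4 = 22 + 104 = 126$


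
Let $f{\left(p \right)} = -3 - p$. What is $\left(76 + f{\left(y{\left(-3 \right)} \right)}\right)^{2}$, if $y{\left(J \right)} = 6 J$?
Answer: $8281$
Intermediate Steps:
$\left(76 + f{\left(y{\left(-3 \right)} \right)}\right)^{2} = \left(76 - \left(3 + 6 \left(-3\right)\right)\right)^{2} = \left(76 - -15\right)^{2} = \left(76 + \left(-3 + 18\right)\right)^{2} = \left(76 + 15\right)^{2} = 91^{2} = 8281$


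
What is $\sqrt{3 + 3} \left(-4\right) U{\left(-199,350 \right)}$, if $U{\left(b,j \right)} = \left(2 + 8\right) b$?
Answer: $7960 \sqrt{6} \approx 19498.0$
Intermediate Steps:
$U{\left(b,j \right)} = 10 b$
$\sqrt{3 + 3} \left(-4\right) U{\left(-199,350 \right)} = \sqrt{3 + 3} \left(-4\right) 10 \left(-199\right) = \sqrt{6} \left(-4\right) \left(-1990\right) = - 4 \sqrt{6} \left(-1990\right) = 7960 \sqrt{6}$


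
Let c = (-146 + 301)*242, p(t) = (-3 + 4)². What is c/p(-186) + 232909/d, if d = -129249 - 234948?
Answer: 13660796561/364197 ≈ 37509.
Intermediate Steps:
d = -364197
p(t) = 1 (p(t) = 1² = 1)
c = 37510 (c = 155*242 = 37510)
c/p(-186) + 232909/d = 37510/1 + 232909/(-364197) = 37510*1 + 232909*(-1/364197) = 37510 - 232909/364197 = 13660796561/364197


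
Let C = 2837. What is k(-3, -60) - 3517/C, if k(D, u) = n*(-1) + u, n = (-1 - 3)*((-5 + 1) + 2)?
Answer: -196433/2837 ≈ -69.240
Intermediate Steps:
n = 8 (n = -4*(-4 + 2) = -4*(-2) = 8)
k(D, u) = -8 + u (k(D, u) = 8*(-1) + u = -8 + u)
k(-3, -60) - 3517/C = (-8 - 60) - 3517/2837 = -68 - 3517/2837 = -196433/2837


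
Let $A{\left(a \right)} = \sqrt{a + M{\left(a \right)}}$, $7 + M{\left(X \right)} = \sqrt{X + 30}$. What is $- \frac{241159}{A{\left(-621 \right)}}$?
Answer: $- \frac{241159}{\sqrt{-628 + i \sqrt{591}}} \approx -186.09 + 9617.9 i$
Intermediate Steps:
$M{\left(X \right)} = -7 + \sqrt{30 + X}$ ($M{\left(X \right)} = -7 + \sqrt{X + 30} = -7 + \sqrt{30 + X}$)
$A{\left(a \right)} = \sqrt{-7 + a + \sqrt{30 + a}}$ ($A{\left(a \right)} = \sqrt{a + \left(-7 + \sqrt{30 + a}\right)} = \sqrt{-7 + a + \sqrt{30 + a}}$)
$- \frac{241159}{A{\left(-621 \right)}} = - \frac{241159}{\sqrt{-7 - 621 + \sqrt{30 - 621}}} = - \frac{241159}{\sqrt{-7 - 621 + \sqrt{-591}}} = - \frac{241159}{\sqrt{-7 - 621 + i \sqrt{591}}} = - \frac{241159}{\sqrt{-628 + i \sqrt{591}}}$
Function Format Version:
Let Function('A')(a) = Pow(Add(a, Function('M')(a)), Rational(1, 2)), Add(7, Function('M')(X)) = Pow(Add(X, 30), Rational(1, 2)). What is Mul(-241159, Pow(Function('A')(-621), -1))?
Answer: Mul(-241159, Pow(Add(-628, Mul(I, Pow(591, Rational(1, 2)))), Rational(-1, 2))) ≈ Add(-186.09, Mul(9617.9, I))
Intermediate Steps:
Function('M')(X) = Add(-7, Pow(Add(30, X), Rational(1, 2))) (Function('M')(X) = Add(-7, Pow(Add(X, 30), Rational(1, 2))) = Add(-7, Pow(Add(30, X), Rational(1, 2))))
Function('A')(a) = Pow(Add(-7, a, Pow(Add(30, a), Rational(1, 2))), Rational(1, 2)) (Function('A')(a) = Pow(Add(a, Add(-7, Pow(Add(30, a), Rational(1, 2)))), Rational(1, 2)) = Pow(Add(-7, a, Pow(Add(30, a), Rational(1, 2))), Rational(1, 2)))
Mul(-241159, Pow(Function('A')(-621), -1)) = Mul(-241159, Pow(Pow(Add(-7, -621, Pow(Add(30, -621), Rational(1, 2))), Rational(1, 2)), -1)) = Mul(-241159, Pow(Pow(Add(-7, -621, Pow(-591, Rational(1, 2))), Rational(1, 2)), -1)) = Mul(-241159, Pow(Pow(Add(-7, -621, Mul(I, Pow(591, Rational(1, 2)))), Rational(1, 2)), -1)) = Mul(-241159, Pow(Pow(Add(-628, Mul(I, Pow(591, Rational(1, 2)))), Rational(1, 2)), -1)) = Mul(-241159, Pow(Add(-628, Mul(I, Pow(591, Rational(1, 2)))), Rational(-1, 2)))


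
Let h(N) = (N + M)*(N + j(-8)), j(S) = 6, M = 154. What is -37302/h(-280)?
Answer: -6217/5754 ≈ -1.0805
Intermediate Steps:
h(N) = (6 + N)*(154 + N) (h(N) = (N + 154)*(N + 6) = (154 + N)*(6 + N) = (6 + N)*(154 + N))
-37302/h(-280) = -37302/(924 + (-280)² + 160*(-280)) = -37302/(924 + 78400 - 44800) = -37302/34524 = -37302*1/34524 = -6217/5754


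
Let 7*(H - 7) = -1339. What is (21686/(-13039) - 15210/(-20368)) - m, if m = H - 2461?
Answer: 2458005351589/929524232 ≈ 2644.4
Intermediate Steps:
H = -1290/7 (H = 7 + (⅐)*(-1339) = 7 - 1339/7 = -1290/7 ≈ -184.29)
m = -18517/7 (m = -1290/7 - 2461 = -18517/7 ≈ -2645.3)
(21686/(-13039) - 15210/(-20368)) - m = (21686/(-13039) - 15210/(-20368)) - 1*(-18517/7) = (21686*(-1/13039) - 15210*(-1/20368)) + 18517/7 = (-21686/13039 + 7605/10184) + 18517/7 = -121688629/132789176 + 18517/7 = 2458005351589/929524232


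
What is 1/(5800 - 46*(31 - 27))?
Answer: 1/5616 ≈ 0.00017806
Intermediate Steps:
1/(5800 - 46*(31 - 27)) = 1/(5800 - 46*4) = 1/(5800 - 184) = 1/5616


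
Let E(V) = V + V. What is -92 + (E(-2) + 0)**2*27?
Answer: 340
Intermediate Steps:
E(V) = 2*V
-92 + (E(-2) + 0)**2*27 = -92 + (2*(-2) + 0)**2*27 = -92 + (-4 + 0)**2*27 = -92 + (-4)**2*27 = -92 + 16*27 = -92 + 432 = 340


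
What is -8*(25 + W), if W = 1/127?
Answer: -25408/127 ≈ -200.06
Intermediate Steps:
W = 1/127 ≈ 0.0078740
-8*(25 + W) = -8*(25 + 1/127) = -8*3176/127 = -25408/127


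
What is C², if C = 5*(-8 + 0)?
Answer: 1600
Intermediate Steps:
C = -40 (C = 5*(-8) = -40)
C² = (-40)² = 1600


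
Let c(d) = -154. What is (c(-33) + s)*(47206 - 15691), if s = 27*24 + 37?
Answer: 16734465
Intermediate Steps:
s = 685 (s = 648 + 37 = 685)
(c(-33) + s)*(47206 - 15691) = (-154 + 685)*(47206 - 15691) = 531*31515 = 16734465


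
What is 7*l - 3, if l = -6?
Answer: -45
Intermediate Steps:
7*l - 3 = 7*(-6) - 3 = -42 - 3 = -45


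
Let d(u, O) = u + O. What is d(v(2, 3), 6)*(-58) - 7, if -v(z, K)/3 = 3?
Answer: 167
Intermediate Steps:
v(z, K) = -9 (v(z, K) = -3*3 = -9)
d(u, O) = O + u
d(v(2, 3), 6)*(-58) - 7 = (6 - 9)*(-58) - 7 = -3*(-58) - 7 = 174 - 7 = 167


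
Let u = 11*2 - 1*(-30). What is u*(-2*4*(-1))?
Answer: 416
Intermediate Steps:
u = 52 (u = 22 + 30 = 52)
u*(-2*4*(-1)) = 52*(-2*4*(-1)) = 52*(-8*(-1)) = 52*8 = 416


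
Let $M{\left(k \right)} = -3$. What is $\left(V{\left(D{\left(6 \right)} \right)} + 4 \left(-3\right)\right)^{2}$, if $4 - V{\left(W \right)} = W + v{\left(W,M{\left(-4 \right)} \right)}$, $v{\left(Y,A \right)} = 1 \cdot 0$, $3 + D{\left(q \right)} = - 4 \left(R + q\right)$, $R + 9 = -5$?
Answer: $1369$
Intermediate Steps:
$R = -14$ ($R = -9 - 5 = -14$)
$D{\left(q \right)} = 53 - 4 q$ ($D{\left(q \right)} = -3 - 4 \left(-14 + q\right) = -3 - \left(-56 + 4 q\right) = 53 - 4 q$)
$v{\left(Y,A \right)} = 0$
$V{\left(W \right)} = 4 - W$ ($V{\left(W \right)} = 4 - \left(W + 0\right) = 4 - W$)
$\left(V{\left(D{\left(6 \right)} \right)} + 4 \left(-3\right)\right)^{2} = \left(\left(4 - \left(53 - 24\right)\right) + 4 \left(-3\right)\right)^{2} = \left(\left(4 - \left(53 - 24\right)\right) - 12\right)^{2} = \left(\left(4 - 29\right) - 12\right)^{2} = \left(-25 - 12\right)^{2} = \left(-37\right)^{2} = 1369$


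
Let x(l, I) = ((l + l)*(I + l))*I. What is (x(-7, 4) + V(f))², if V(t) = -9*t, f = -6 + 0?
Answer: 49284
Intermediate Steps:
x(l, I) = 2*I*l*(I + l) (x(l, I) = ((2*l)*(I + l))*I = (2*l*(I + l))*I = 2*I*l*(I + l))
f = -6
(x(-7, 4) + V(f))² = (2*4*(-7)*(4 - 7) - 9*(-6))² = (2*4*(-7)*(-3) + 54)² = (168 + 54)² = 222² = 49284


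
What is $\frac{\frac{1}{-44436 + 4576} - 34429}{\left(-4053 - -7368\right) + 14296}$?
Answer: $- \frac{1372339941}{701974460} \approx -1.955$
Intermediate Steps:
$\frac{\frac{1}{-44436 + 4576} - 34429}{\left(-4053 - -7368\right) + 14296} = \frac{\frac{1}{-39860} - 34429}{\left(-4053 + 7368\right) + 14296} = \frac{- \frac{1}{39860} - 34429}{3315 + 14296} = - \frac{1372339941}{39860 \cdot 17611} = \left(- \frac{1372339941}{39860}\right) \frac{1}{17611} = - \frac{1372339941}{701974460}$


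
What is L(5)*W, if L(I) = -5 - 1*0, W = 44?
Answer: -220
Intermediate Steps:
L(I) = -5 (L(I) = -5 + 0 = -5)
L(5)*W = -5*44 = -220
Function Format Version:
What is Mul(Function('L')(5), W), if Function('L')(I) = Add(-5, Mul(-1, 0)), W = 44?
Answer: -220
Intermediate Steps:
Function('L')(I) = -5 (Function('L')(I) = Add(-5, 0) = -5)
Mul(Function('L')(5), W) = Mul(-5, 44) = -220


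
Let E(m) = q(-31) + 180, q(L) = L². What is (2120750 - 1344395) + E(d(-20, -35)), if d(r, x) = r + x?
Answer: 777496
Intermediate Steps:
E(m) = 1141 (E(m) = (-31)² + 180 = 961 + 180 = 1141)
(2120750 - 1344395) + E(d(-20, -35)) = (2120750 - 1344395) + 1141 = 776355 + 1141 = 777496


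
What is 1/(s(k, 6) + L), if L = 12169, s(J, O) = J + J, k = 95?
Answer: 1/12359 ≈ 8.0913e-5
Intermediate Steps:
s(J, O) = 2*J
1/(s(k, 6) + L) = 1/(2*95 + 12169) = 1/(190 + 12169) = 1/12359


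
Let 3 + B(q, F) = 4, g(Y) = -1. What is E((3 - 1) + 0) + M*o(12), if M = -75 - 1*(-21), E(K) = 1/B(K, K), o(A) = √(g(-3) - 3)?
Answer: 1 - 108*I ≈ 1.0 - 108.0*I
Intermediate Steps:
B(q, F) = 1 (B(q, F) = -3 + 4 = 1)
o(A) = 2*I (o(A) = √(-1 - 3) = √(-4) = 2*I)
E(K) = 1 (E(K) = 1/1 = 1)
M = -54 (M = -75 + 21 = -54)
E((3 - 1) + 0) + M*o(12) = 1 - 108*I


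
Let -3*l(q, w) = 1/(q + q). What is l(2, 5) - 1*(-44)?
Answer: 527/12 ≈ 43.917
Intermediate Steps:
l(q, w) = -1/(6*q) (l(q, w) = -1/(3*(q + q)) = -1/(2*q)/3 = -1/(6*q))
l(2, 5) - 1*(-44) = -⅙/2 - 1*(-44) = -⅙*½ + 44 = -1/12 + 44 = 527/12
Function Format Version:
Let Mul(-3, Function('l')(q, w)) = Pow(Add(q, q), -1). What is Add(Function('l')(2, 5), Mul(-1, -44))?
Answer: Rational(527, 12) ≈ 43.917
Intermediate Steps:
Function('l')(q, w) = Mul(Rational(-1, 6), Pow(q, -1)) (Function('l')(q, w) = Mul(Rational(-1, 3), Pow(Add(q, q), -1)) = Mul(Rational(-1, 3), Pow(Mul(2, q), -1)) = Mul(Rational(-1, 3), Mul(Rational(1, 2), Pow(q, -1))) = Mul(Rational(-1, 6), Pow(q, -1)))
Add(Function('l')(2, 5), Mul(-1, -44)) = Add(Mul(Rational(-1, 6), Pow(2, -1)), Mul(-1, -44)) = Add(Mul(Rational(-1, 6), Rational(1, 2)), 44) = Add(Rational(-1, 12), 44) = Rational(527, 12)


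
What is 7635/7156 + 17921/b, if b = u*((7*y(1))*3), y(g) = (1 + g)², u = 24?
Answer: 35908709/3606624 ≈ 9.9563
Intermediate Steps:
b = 2016 (b = 24*((7*(1 + 1)²)*3) = 24*((7*2²)*3) = 24*((7*4)*3) = 24*(28*3) = 24*84 = 2016)
7635/7156 + 17921/b = 7635/7156 + 17921/2016 = 35908709/3606624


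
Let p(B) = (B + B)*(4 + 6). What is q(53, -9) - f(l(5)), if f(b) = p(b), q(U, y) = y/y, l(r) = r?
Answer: -99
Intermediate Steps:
p(B) = 20*B (p(B) = (2*B)*10 = 20*B)
q(U, y) = 1
f(b) = 20*b
q(53, -9) - f(l(5)) = 1 - 20*5 = 1 - 1*100 = 1 - 100 = -99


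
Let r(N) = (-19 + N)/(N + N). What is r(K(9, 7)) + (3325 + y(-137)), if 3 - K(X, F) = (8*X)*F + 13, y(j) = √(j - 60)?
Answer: 3418633/1028 + I*√197 ≈ 3325.5 + 14.036*I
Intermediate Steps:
y(j) = √(-60 + j)
K(X, F) = -10 - 8*F*X (K(X, F) = 3 - ((8*X)*F + 13) = 3 - (8*F*X + 13) = 3 - (13 + 8*F*X) = 3 + (-13 - 8*F*X) = -10 - 8*F*X)
r(N) = (-19 + N)/(2*N) (r(N) = (-19 + N)/((2*N)) = (-19 + N)*(1/(2*N)) = (-19 + N)/(2*N))
r(K(9, 7)) + (3325 + y(-137)) = (-19 + (-10 - 8*7*9))/(2*(-10 - 8*7*9)) + (3325 + √(-60 - 137)) = (-19 + (-10 - 504))/(2*(-10 - 504)) + (3325 + √(-197)) = (½)*(-19 - 514)/(-514) + (3325 + I*√197) = (½)*(-1/514)*(-533) + (3325 + I*√197) = 533/1028 + (3325 + I*√197) = 3418633/1028 + I*√197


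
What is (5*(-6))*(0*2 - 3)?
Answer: 90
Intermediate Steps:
(5*(-6))*(0*2 - 3) = -30*(0 - 3) = -30*(-3) = 90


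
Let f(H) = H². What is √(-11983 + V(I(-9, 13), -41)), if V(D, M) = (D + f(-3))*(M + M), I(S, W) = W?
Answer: I*√13787 ≈ 117.42*I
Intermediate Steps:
V(D, M) = 2*M*(9 + D) (V(D, M) = (D + (-3)²)*(M + M) = (D + 9)*(2*M) = (9 + D)*(2*M) = 2*M*(9 + D))
√(-11983 + V(I(-9, 13), -41)) = √(-11983 + 2*(-41)*(9 + 13)) = √(-11983 + 2*(-41)*22) = √(-11983 - 1804) = √(-13787) = I*√13787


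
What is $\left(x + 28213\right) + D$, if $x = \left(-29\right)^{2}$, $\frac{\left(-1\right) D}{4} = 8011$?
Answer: $-2990$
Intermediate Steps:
$D = -32044$ ($D = \left(-4\right) 8011 = -32044$)
$x = 841$
$\left(x + 28213\right) + D = \left(841 + 28213\right) - 32044 = 29054 - 32044 = -2990$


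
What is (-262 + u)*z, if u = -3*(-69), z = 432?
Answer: -23760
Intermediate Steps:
u = 207
(-262 + u)*z = (-262 + 207)*432 = -55*432 = -23760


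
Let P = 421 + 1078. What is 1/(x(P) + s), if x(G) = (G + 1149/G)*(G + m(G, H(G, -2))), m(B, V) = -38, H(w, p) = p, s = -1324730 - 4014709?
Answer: -1499/4719271911 ≈ -3.1763e-7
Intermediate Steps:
s = -5339439
P = 1499
x(G) = (-38 + G)*(G + 1149/G) (x(G) = (G + 1149/G)*(G - 38) = (G + 1149/G)*(-38 + G) = (-38 + G)*(G + 1149/G))
1/(x(P) + s) = 1/((1149 + 1499² - 43662/1499 - 38*1499) - 5339439) = 1/((1149 + 2247001 - 43662*1/1499 - 56962) - 5339439) = 1/((1149 + 2247001 - 43662/1499 - 56962) - 5339439) = 1/(3284547150/1499 - 5339439) = 1/(-4719271911/1499) = -1499/4719271911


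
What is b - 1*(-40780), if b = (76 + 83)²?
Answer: 66061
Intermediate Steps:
b = 25281 (b = 159² = 25281)
b - 1*(-40780) = 25281 - 1*(-40780) = 25281 + 40780 = 66061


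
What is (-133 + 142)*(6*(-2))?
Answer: -108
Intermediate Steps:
(-133 + 142)*(6*(-2)) = 9*(-12) = -108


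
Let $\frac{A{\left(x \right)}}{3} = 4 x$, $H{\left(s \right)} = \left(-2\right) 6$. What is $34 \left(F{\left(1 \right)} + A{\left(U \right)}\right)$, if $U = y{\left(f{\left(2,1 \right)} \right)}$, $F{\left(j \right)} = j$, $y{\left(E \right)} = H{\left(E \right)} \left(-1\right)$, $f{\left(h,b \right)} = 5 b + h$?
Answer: $4930$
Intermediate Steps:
$f{\left(h,b \right)} = h + 5 b$
$H{\left(s \right)} = -12$
$y{\left(E \right)} = 12$ ($y{\left(E \right)} = \left(-12\right) \left(-1\right) = 12$)
$U = 12$
$A{\left(x \right)} = 12 x$ ($A{\left(x \right)} = 3 \cdot 4 x = 12 x$)
$34 \left(F{\left(1 \right)} + A{\left(U \right)}\right) = 34 \left(1 + 12 \cdot 12\right) = 34 \left(1 + 144\right) = 34 \cdot 145 = 4930$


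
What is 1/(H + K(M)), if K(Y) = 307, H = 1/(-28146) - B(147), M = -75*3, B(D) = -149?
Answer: 28146/12834575 ≈ 0.0021930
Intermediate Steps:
M = -225
H = 4193753/28146 (H = 1/(-28146) - 1*(-149) = -1/28146 + 149 = 4193753/28146 ≈ 149.00)
1/(H + K(M)) = 1/(4193753/28146 + 307) = 1/(12834575/28146) = 28146/12834575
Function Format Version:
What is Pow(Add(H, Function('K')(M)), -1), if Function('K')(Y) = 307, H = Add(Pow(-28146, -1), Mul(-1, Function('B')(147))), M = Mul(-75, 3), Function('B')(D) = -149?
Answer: Rational(28146, 12834575) ≈ 0.0021930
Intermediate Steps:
M = -225
H = Rational(4193753, 28146) (H = Add(Pow(-28146, -1), Mul(-1, -149)) = Add(Rational(-1, 28146), 149) = Rational(4193753, 28146) ≈ 149.00)
Pow(Add(H, Function('K')(M)), -1) = Pow(Add(Rational(4193753, 28146), 307), -1) = Pow(Rational(12834575, 28146), -1) = Rational(28146, 12834575)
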